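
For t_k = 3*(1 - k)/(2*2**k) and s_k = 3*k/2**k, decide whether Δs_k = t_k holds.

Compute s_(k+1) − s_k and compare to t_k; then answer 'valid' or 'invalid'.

s_(k+1) = 3*(k + 1)/(2*2**k)
s_(k+1) − s_k = 3*(1 - k)/(2*2**k)
(s_(k+1) − s_k) − t_k = 0

valid (s_(k+1) − s_k reduces to t_k)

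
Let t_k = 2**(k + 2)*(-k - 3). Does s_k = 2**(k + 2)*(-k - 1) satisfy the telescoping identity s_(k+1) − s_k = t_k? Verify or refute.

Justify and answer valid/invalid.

s_(k+1) = 2**(k + 3)*(-k - 2)
s_(k+1) − s_k = 2**(k + 2)*(-k - 3)
(s_(k+1) − s_k) − t_k = 0

valid (s_(k+1) − s_k reduces to t_k)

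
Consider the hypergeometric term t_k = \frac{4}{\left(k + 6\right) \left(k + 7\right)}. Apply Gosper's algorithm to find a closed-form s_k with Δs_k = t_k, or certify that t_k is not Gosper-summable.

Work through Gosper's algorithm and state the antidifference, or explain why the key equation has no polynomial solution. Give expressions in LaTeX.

s_k = \frac{2 k}{3 \left(k + 6\right)}

t_(k+1)/t_k = (k + 6)/(k + 8).
Take A(k)=k + 6, B(k)=k + 8, C(k)=1.
Need (k + 6)·f(k+1) − (k + 7)·f(k) = 1.
Bound: deg f ≤ 1.
Match coefficients ⇒ f(k) = k/6.
R(k) = B(k−1)·f(k)/C(k) = k*(k + 7)/6; s_k = R·t_k = 2*k/(3*(k + 6)).
s_(k+1) − s_k = 4/(k**2 + 13*k + 42) = t_k.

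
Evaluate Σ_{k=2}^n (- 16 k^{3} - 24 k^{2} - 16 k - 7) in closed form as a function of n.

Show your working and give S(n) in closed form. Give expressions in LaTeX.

S(n) = - 4 n^{4} - 16 n^{3} - 24 n^{2} - 19 n + 63

Step 1: r(k) = (16*k**3 + 72*k**2 + 112*k + 63)/(16*k**3 + 24*k**2 + 16*k + 7).
Gosper form: A/B · C(k+1)/C(k) with A=1, B=1, C=k**3 + 3*k**2/2 + k + 7/16.
Solve (1)·f(k+1) − (1)·f(k) = k**3 + 3*k**2/2 + k + 7/16.
Degrees (0,0,3) ⇒ d ≤ 4.
Solving with deg f ≤ 4: f(k) = k*(4*k**3 + 3)/16.
Then R = B(k−1)f/C = k*(4*k**3 + 3)/(16*k**3 + 24*k**2 + 16*k + 7), so s_k = R(k)·t_k = k*(-4*k**3 - 3).
Check: Δs_k = -16*k**3 - 24*k**2 - 16*k - 7. ✓
Telescope: S(n) = s_(n+1) − s_(2) = -4*n**4 - 16*n**3 - 24*n**2 - 19*n - 7 − (-70) = -4*n**4 - 16*n**3 - 24*n**2 - 19*n + 63.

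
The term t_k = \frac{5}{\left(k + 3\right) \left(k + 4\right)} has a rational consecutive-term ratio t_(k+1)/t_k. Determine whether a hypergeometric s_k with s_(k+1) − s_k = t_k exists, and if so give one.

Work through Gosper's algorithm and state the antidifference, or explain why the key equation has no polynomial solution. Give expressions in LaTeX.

Step 1: r(k) = (k + 3)/(k + 5).
Normal form (A,B,C) = (k + 3, k + 5, 1).
Need (k + 3)·f(k+1) − (k + 4)·f(k) = 1.
d = 1 from the (1,1,0) case.
Match coefficients ⇒ f(k) = k/3.
Then R = B(k−1)f/C = k*(k + 4)/3, so s_k = R(k)·t_k = 5*k/(3*(k + 3)).
Verify: 5/(k**2 + 7*k + 12) matches t_k.

s_k = \frac{5 k}{3 \left(k + 3\right)}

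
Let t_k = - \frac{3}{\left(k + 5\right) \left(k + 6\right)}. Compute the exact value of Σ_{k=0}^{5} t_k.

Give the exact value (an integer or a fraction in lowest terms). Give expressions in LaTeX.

Σ = -18/55

Step 1: r(k) = (k + 5)/(k + 7).
Factor: A=k + 5; B=k + 7; C=1.
Need (k + 5)·f(k+1) − (k + 6)·f(k) = 1.
deg f ≤ 1 (via 1,1,0).
Solve for f: f(k) = k/5 (degree 1 ≤ 1).
Certificate R = B(k−1)f/C = k*(k + 6)/5 gives s_k = -3*k/(5*k + 25).
Check: Δs_k = -3/(k**2 + 11*k + 30). ✓
Σ_(k=0)^(5) t_k = s_(6) − s_(0) = -18/55 − (0) = -18/55.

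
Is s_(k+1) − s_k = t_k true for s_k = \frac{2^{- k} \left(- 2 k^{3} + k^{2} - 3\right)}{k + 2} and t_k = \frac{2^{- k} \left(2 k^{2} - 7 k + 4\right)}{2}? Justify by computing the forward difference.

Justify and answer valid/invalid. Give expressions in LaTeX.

s_(k+1) = (-2*(k + 1)**3 + (k + 1)**2 - 3)/(2*2**k*(k + 3))
s_(k+1) − s_k = (2*k**4 + k**3 - 20*k**2 - 6*k + 10)/(2*2**k*(k**2 + 5*k + 6))
(s_(k+1) − s_k) − t_k = (-2*k**3 - k**2 + 16*k - 14)/(2*2**k*(k**2 + 5*k + 6))

Invalid: residual \frac{2^{- k} \left(- 2 k^{3} - k^{2} + 16 k - 14\right)}{2 \left(k^{2} + 5 k + 6\right)} ≠ 0.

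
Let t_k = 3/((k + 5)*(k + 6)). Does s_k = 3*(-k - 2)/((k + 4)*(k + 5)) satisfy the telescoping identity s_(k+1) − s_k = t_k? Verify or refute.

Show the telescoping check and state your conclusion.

s_(k+1) = 3*(-k - 3)/((k + 5)*(k + 6))
s_(k+1) − s_k = 3*k/(k**3 + 15*k**2 + 74*k + 120)
(s_(k+1) − s_k) − t_k = -12/(k**3 + 15*k**2 + 74*k + 120)

Invalid: residual -12/(k**3 + 15*k**2 + 74*k + 120) ≠ 0.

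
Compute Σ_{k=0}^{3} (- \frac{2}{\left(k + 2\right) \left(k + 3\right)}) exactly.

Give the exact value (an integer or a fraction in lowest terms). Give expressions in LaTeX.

Σ = -2/3

Ratio r(k) = (k + 2)/(k + 4).
Normal form (A,B,C) = (k + 2, k + 4, 1).
Set up (k + 2)·f(k+1) − (k + 3)·f(k) − (1) = 0.
deg f ≤ 1 (via 1,1,0).
Solving with deg f ≤ 1: f(k) = k/2.
So s_k = (B(k−1)f/C)·t_k = (k*(k + 3)/2)·t_k = -k/(k + 2).
Verify: -2/(k**2 + 5*k + 6) matches t_k.
Σ_(k=0)^(3) t_k = s_(4) − s_(0) = -2/3 − (0) = -2/3.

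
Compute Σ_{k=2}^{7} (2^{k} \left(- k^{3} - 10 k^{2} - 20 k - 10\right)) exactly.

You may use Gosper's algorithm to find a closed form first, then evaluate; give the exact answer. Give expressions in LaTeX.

r(k) = 2*(k**3 + 13*k**2 + 43*k + 41)/(k**3 + 10*k**2 + 20*k + 10) after simplifying.
A = 2, B = 1, C = k**3 + 10*k**2 + 20*k + 10.
f must satisfy (2)·f(k+1) − (1)·f(k) = k**3 + 10*k**2 + 20*k + 10.
d = 3 from the (0,0,3) case.
Solve for f: f(k) = k**3 + 4*k**2 - 2*k + 4 (degree 3 ≤ 3).
So s_k = (B(k−1)f/C)·t_k = ((k**3 + 4*k**2 - 2*k + 4)/(k**3 + 10*k**2 + 20*k + 10))·t_k = 2**k*(-k**3 - 4*k**2 + 2*k - 4).
Check: Δs_k = 2**k*(-k**3 - 10*k**2 - 20*k - 10). ✓
Sum = s_(8) − s_(2); s_(8) = -193536, s_(2) = -96 ⇒ -193440.

Σ = -193440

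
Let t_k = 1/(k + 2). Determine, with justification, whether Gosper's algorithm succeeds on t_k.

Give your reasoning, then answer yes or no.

Compute t_(k+1)/t_k: get (k + 2)/(k + 3).
Normal form (A,B,C) = (k + 2, k + 3, 1).
f must satisfy (k + 2)·f(k+1) − (k + 2)·f(k) = 1.
deg f ≤ 0 (via 1,1,0).
Generic f = c0 gives residual -1; -1 = 0 cannot hold, so t_k is not Gosper-summable.

No — the linear system for f has no solution.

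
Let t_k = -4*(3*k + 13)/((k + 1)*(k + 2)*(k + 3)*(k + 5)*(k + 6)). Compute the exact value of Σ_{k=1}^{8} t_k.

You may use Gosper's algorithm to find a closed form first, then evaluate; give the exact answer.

Σ = -376/3465

Step 1: r(k) = (k + 1)*(k + 5)*(3*k + 16)/((k + 4)*(k + 7)*(3*k + 13)).
Gosper form: A/B · C(k+1)/C(k) with A=k + 1, B=k + 7, C=k**2 + 25*k/3 + 52/3.
Set up (k + 1)·f(k+1) − (k + 6)·f(k) − (k**2 + 25*k/3 + 52/3) = 0.
Bound: deg f ≤ 5.
Solving with deg f ≤ 5: f(k) = k*(k + 3)*(k + 4)*(k**2 + 8*k + 17)/30.
Then R = B(k−1)f/C = k*(k + 3)*(k + 6)*(k**2 + 8*k + 17)/(10*(3*k + 13)), so s_k = R(k)·t_k = 2*k*(-k**2 - 8*k - 17)/(5*(k**3 + 8*k**2 + 17*k + 10)).
Check: Δs_k = 4*(-3*k - 13)/(k**5 + 17*k**4 + 107*k**3 + 307*k**2 + 396*k + 180). ✓
Evaluate s at k=9 and k=1: -153/385 and -13/45; difference -376/3465.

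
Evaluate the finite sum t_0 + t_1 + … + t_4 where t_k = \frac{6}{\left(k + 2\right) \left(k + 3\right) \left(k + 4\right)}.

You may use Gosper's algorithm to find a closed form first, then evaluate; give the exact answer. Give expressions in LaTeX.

Σ = 25/56

Ratio r(k) = (k + 2)/(k + 5).
So A=k + 2 and B=k + 5, with C=1.
f must satisfy (k + 2)·f(k+1) − (k + 4)·f(k) = 1.
Bound: deg f ≤ 2.
A polynomial solution: f(k) = k*(k + 5)/12.
Certificate R = B(k−1)f/C = k*(k + 4)*(k + 5)/12 gives s_k = k*(k + 5)/(2*(k + 2)*(k + 3)).
Check: Δs_k = 6/(k**3 + 9*k**2 + 26*k + 24). ✓
Evaluate s at k=5 and k=0: 25/56 and 0; difference 25/56.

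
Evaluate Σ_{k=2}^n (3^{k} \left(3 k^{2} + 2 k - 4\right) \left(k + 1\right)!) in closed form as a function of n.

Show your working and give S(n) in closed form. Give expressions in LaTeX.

S(n) = 3^{n + 1} \left(n - 1\right) \left(n + 2\right)!

The ratio is 3*(3*k**3 + 14*k**2 + 17*k + 2)/(3*k**2 + 2*k - 4).
Gosper form: A/B · C(k+1)/C(k) with A=3*k + 6, B=1, C=k**2 + 2*k/3 - 4/3.
Need (3*k + 6)·f(k+1) − (1)·f(k) = k**2 + 2*k/3 - 4/3.
Degrees (1,0,2) ⇒ d ≤ 1.
Solving with deg f ≤ 1: f(k) = (k - 2)/3.
R(k) = B(k−1)·f(k)/C(k) = (k - 2)/(3*k**2 + 2*k - 4); s_k = R·t_k = 3**k*(k - 2)*factorial(k + 1).
Check: Δs_k = 3**k*(3*k**2 + 2*k - 4)*factorial(k + 1). ✓
Evaluate: s_(n+1) = 3**(n + 1)*(n - 1)*factorial(n + 2); subtract s_(2) = 0 ⇒ S(n) = 3**(n + 1)*(n - 1)*factorial(n + 2).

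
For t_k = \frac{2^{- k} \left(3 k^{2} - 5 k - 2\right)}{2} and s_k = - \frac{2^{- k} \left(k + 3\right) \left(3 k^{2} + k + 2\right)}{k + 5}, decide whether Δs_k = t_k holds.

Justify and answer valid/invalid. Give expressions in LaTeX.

s_(k+1) = -(k + 4)*(k + 3*(k + 1)**2 + 3)/(2*2**k*(k + 6))
s_(k+1) − s_k = (3*k**4 + 22*k**3 + k**2 - 122*k - 48)/(2*2**k*(k**2 + 11*k + 30))
(s_(k+1) − s_k) − t_k = (-3*k**3 - 16*k**2 + 25*k + 6)/(2**k*(k**2 + 11*k + 30))

Invalid: residual \frac{2^{- k} \left(- 3 k^{3} - 16 k^{2} + 25 k + 6\right)}{k^{2} + 11 k + 30} ≠ 0.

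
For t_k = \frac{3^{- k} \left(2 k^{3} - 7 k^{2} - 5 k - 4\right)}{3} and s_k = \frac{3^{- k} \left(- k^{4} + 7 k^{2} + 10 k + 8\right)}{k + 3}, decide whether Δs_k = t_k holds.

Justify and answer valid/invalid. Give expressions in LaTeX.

Invalid: residual \frac{2 \cdot 3^{- k - 1} \left(- k^{4} - k^{3} + 16 k^{2} + 14 k + 12\right)}{k^{2} + 7 k + 12} ≠ 0.

s_(k+1) = (10*k - (k + 1)**4 + 7*(k + 1)**2 + 18)/(3*3**k*(k + 4))
s_(k+1) − s_k = (2*k**5 + 5*k**4 - 32*k**3 - 91*k**2 - 60*k - 24)/(3*3**k*(k**2 + 7*k + 12))
(s_(k+1) − s_k) − t_k = 2*3**(-k - 1)*(-k**4 - k**3 + 16*k**2 + 14*k + 12)/(k**2 + 7*k + 12)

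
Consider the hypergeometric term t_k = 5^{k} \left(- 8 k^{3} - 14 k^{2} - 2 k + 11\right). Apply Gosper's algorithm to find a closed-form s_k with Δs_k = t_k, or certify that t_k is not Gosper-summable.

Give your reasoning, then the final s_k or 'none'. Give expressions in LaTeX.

s_k = 5^{k} \left(- 2 k^{3} + 4 k^{2} - 3 k + 4\right)

t_(k+1)/t_k = 5*(8*k**3 + 38*k**2 + 54*k + 13)/(8*k**3 + 14*k**2 + 2*k - 11).
Factor: A=5; B=1; C=k**3 + 7*k**2/4 + k/4 - 11/8.
Key eq: (5)·f(k+1) = (1)·f(k) + (k**3 + 7*k**2/4 + k/4 - 11/8).
From deg A=0, deg B=0, deg C=3: d=3.
Coefficient equations give f(k) = (2*k**3 - 4*k**2 + 3*k - 4)/8.
Get s_k = R·t_k = 5**k*(-2*k**3 + 4*k**2 - 3*k + 4) with R(k) = B(k−1)f(k)/C(k) = (2*k**3 - 4*k**2 + 3*k - 4)/(8*k**3 + 14*k**2 + 2*k - 11).
Δs = 5**k*(-8*k**3 - 14*k**2 - 2*k + 11), as required.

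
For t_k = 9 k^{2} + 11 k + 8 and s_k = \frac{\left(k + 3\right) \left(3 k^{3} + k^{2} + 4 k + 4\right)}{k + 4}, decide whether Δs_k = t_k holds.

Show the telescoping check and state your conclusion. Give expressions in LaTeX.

s_(k+1) = (k + 4)*(4*k + 3*(k + 1)**3 + (k + 1)**2 + 8)/(k + 5)
s_(k+1) − s_k = (9*k**4 + 86*k**3 + 241*k**2 + 244*k + 132)/(k**2 + 9*k + 20)
(s_(k+1) − s_k) − t_k = 2*(-3*k**3 - 23*k**2 - 24*k - 14)/(k**2 + 9*k + 20)

Invalid: residual \frac{2 \left(- 3 k^{3} - 23 k^{2} - 24 k - 14\right)}{k^{2} + 9 k + 20} ≠ 0.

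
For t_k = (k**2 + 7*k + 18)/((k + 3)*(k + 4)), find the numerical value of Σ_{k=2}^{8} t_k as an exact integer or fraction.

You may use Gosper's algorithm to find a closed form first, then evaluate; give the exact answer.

Step 1: r(k) = (k + 3)*(7*k + (k + 1)**2 + 25)/((k + 5)*(k**2 + 7*k + 18)).
A = k + 3, B = k + 5, C = k**2 + 7*k + 18.
f must satisfy (k + 3)·f(k+1) − (k + 4)·f(k) = k**2 + 7*k + 18.
deg f ≤ 2 (via 1,1,2).
A polynomial solution: f(k) = k*(k + 5).
So s_k = (B(k−1)f/C)·t_k = (k*(k + 4)*(k + 5)/(k**2 + 7*k + 18))·t_k = k*(k + 5)/(k + 3).
s_(k+1) − s_k = (k**2 + 7*k + 18)/(k**2 + 7*k + 12) = t_k.
Sum = s_(9) − s_(2); s_(9) = 21/2, s_(2) = 14/5 ⇒ 77/10.

Σ = 77/10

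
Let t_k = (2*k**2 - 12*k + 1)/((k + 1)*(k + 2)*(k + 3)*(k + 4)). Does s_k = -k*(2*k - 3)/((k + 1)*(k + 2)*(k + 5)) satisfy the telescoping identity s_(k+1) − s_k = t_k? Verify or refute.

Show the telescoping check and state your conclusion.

Invalid: residual 2*(-4*k**3 - 3*k**2 + 71*k - 5)/(k**6 + 21*k**5 + 175*k**4 + 735*k**3 + 1624*k**2 + 1764*k + 720) ≠ 0.

s_(k+1) = -(k + 1)*(2*k - 1)/((k + 2)*(k + 3)*(k + 6))
s_(k+1) − s_k = (2*k**3 - 6*k**2 - 53*k + 5)/(k**5 + 17*k**4 + 107*k**3 + 307*k**2 + 396*k + 180)
(s_(k+1) − s_k) − t_k = 2*(-4*k**3 - 3*k**2 + 71*k - 5)/(k**6 + 21*k**5 + 175*k**4 + 735*k**3 + 1624*k**2 + 1764*k + 720)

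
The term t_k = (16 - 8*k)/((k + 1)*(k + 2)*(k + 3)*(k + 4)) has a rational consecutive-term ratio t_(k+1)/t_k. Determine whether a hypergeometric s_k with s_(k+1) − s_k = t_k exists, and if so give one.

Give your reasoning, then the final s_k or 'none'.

Step 1: r(k) = (k - 1)*(k + 1)/((k - 2)*(k + 5)).
Gosper form: A/B · C(k+1)/C(k) with A=k + 1, B=k + 5, C=k - 2.
f must satisfy (k + 1)·f(k+1) − (k + 4)·f(k) = k - 2.
Degrees (1,1,1) ⇒ d ≤ 3.
Solve for f: f(k) = -k*(k**2 + 6*k + 17)/12 (degree 3 ≤ 3).
Then R = B(k−1)f/C = -k*(k + 4)*(k**2 + 6*k + 17)/(12*(k - 2)), so s_k = R(k)·t_k = 2*k*(k**2 + 6*k + 17)/(3*(k + 1)*(k + 2)*(k + 3)).
Verify: 8*(2 - k)/(k**4 + 10*k**3 + 35*k**2 + 50*k + 24) matches t_k.

s_k = 2*k*(k**2 + 6*k + 17)/(3*(k + 1)*(k + 2)*(k + 3))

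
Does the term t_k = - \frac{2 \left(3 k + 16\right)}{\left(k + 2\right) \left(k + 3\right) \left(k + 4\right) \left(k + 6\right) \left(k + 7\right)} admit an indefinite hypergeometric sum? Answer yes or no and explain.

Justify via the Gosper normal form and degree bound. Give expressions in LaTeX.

t_(k+1)/t_k = (k + 2)*(k + 6)*(3*k + 19)/((k + 5)*(k + 8)*(3*k + 16)).
A = k + 2, B = k + 8, C = k**2 + 31*k/3 + 80/3.
Solve (k + 2)·f(k+1) − (k + 7)·f(k) = k**2 + 31*k/3 + 80/3.
d = 5 from the (1,1,2) case.
Solve for f: f(k) = k*(k + 4)*(k + 5)*(k**2 + 11*k + 36)/108 (degree 5 ≤ 5).
Get s_k = R·t_k = k*(-k**2 - 11*k - 36)/(18*(k**3 + 11*k**2 + 36*k + 36)) with R(k) = B(k−1)f(k)/C(k) = k*(k + 4)*(k + 7)*(k**2 + 11*k + 36)/(36*(3*k + 16)).
s_(k+1) − s_k = 2*(-3*k - 16)/(k**5 + 22*k**4 + 185*k**3 + 740*k**2 + 1404*k + 1008) = t_k.

Yes. s_k = \frac{k \left(- k^{2} - 11 k - 36\right)}{18 \left(k^{3} + 11 k^{2} + 36 k + 36\right)}.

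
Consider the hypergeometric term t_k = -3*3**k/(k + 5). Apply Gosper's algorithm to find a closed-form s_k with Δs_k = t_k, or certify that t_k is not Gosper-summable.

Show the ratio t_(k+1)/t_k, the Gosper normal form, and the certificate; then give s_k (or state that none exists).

none (Gosper's algorithm certifies no s_k)

t_(k+1)/t_k = 3*(k + 5)/(k + 6).
Normal form (A,B,C) = (3*k + 15, k + 6, 1).
Set up (3*k + 15)·f(k+1) − (k + 5)·f(k) − (1) = 0.
Bound: deg f ≤ -1.
d = -1 < 0 ⇒ no nonzero polynomial f; not summable.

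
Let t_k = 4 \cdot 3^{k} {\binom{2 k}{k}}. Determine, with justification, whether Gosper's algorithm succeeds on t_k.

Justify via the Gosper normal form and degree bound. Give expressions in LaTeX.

No — negative degree bound, so no certificate f.

Ratio r(k) = 6*(2*k + 1)/(k + 1).
Normal form (A,B,C) = (12*k + 6, k + 1, 1).
Need (12*k + 6)·f(k+1) − (k)·f(k) = 1.
Degrees (1,1,0) ⇒ d ≤ -1.
deg f ≤ -1 is impossible — no certificate.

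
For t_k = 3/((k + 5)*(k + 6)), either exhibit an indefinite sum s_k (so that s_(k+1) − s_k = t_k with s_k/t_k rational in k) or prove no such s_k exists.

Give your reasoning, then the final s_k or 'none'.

Step 1: r(k) = (k + 5)/(k + 7).
Normal form (A,B,C) = (k + 5, k + 7, 1).
Key eq: (k + 5)·f(k+1) = (k + 6)·f(k) + (1).
deg f ≤ 1 (via 1,1,0).
Solve for f: f(k) = k/5 (degree 1 ≤ 1).
Get s_k = R·t_k = 3*k/(5*(k + 5)) with R(k) = B(k−1)f(k)/C(k) = k*(k + 6)/5.
Δs = 3/(k**2 + 11*k + 30), as required.

s_k = 3*k/(5*(k + 5))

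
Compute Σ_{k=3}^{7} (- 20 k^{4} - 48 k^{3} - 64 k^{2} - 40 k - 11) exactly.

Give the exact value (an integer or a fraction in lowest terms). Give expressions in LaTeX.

t_(k+1)/t_k = (20*k**4 + 128*k**3 + 328*k**2 + 392*k + 183)/(20*k**4 + 48*k**3 + 64*k**2 + 40*k + 11).
Factor: A=1; B=1; C=k**4 + 12*k**3/5 + 16*k**2/5 + 2*k + 11/20.
Key eq: (1)·f(k+1) = (1)·f(k) + (k**4 + 12*k**3/5 + 16*k**2/5 + 2*k + 11/20).
d = 5 from the (0,0,4) case.
A polynomial solution: f(k) = k*(4*k**4 + 2*k**3 + 4*k**2 + 1)/20.
R(k) = B(k−1)·f(k)/C(k) = k*(4*k**4 + 2*k**3 + 4*k**2 + 1)/(20*k**4 + 48*k**3 + 64*k**2 + 40*k + 11); s_k = R·t_k = -4*k**5 - 2*k**4 - 4*k**3 - k.
Δs = -20*k**4 - 48*k**3 - 64*k**2 - 40*k - 11, as required.
Sum = s_(8) − s_(3); s_(8) = -141320, s_(3) = -1245 ⇒ -140075.

Σ = -140075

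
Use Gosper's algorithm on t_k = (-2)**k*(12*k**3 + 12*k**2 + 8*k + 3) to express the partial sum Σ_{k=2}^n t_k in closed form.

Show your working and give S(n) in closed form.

Step 1: r(k) = 2*(-12*k**3 - 48*k**2 - 68*k - 35)/(12*k**3 + 12*k**2 + 8*k + 3).
So A=-2 and B=1, with C=k**3 + k**2 + 2*k/3 + 1/4.
f must satisfy (-2)·f(k+1) − (1)·f(k) = k**3 + k**2 + 2*k/3 + 1/4.
d = 3 from the (0,0,3) case.
Solve for f: f(k) = -(4*k**3 - 4*k**2 + 1)/12 (degree 3 ≤ 3).
Then R = B(k−1)f/C = -(4*k**3 - 4*k**2 + 1)/(12*k**3 + 12*k**2 + 8*k + 3), so s_k = R(k)·t_k = (-2)**k*(-4*k**3 + 4*k**2 - 1).
Verify: (-2)**k*(12*k**3 + 12*k**2 + 8*k + 3) matches t_k.
Σ_(k=2)^n t_k = s_(n+1) − s_(2) = (2*(-2)**n*(4*n**3 + 8*n**2 + 4*n + 1)) − (-68), i.e. 8*(-2)**n*n**3 + 16*(-2)**n*n**2 + 8*(-2)**n*n + 2*(-2)**n + 68.

S(n) = 8*(-2)**n*n**3 + 16*(-2)**n*n**2 + 8*(-2)**n*n + 2*(-2)**n + 68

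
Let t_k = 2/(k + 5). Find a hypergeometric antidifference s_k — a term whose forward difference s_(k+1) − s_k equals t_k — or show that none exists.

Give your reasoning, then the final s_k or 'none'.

no hypergeometric antidifference exists

Ratio r(k) = (k + 5)/(k + 6).
Gosper form: A/B · C(k+1)/C(k) with A=k + 5, B=k + 6, C=1.
Need (k + 5)·f(k+1) − (k + 5)·f(k) = 1.
From deg A=1, deg B=1, deg C=0: d=0.
Put f(k) = c0: A·f(k+1) − B(k−1)·f(k) − C = -1; need -1 = 0 — inconsistent ⇒ no f, not summable.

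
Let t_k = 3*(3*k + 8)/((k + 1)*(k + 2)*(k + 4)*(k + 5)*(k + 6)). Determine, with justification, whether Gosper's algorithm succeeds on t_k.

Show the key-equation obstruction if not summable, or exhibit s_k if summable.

Yes. s_k = 3*k*(k**2 + 10*k + 29)/(20*(k**3 + 10*k**2 + 29*k + 20)).

Step 1: r(k) = (k + 1)*(k + 4)*(3*k + 11)/((k + 3)*(k + 7)*(3*k + 8)).
Normal form (A,B,C) = (k + 1, k + 7, k**2 + 17*k/3 + 8).
Need (k + 1)·f(k+1) − (k + 6)·f(k) = k**2 + 17*k/3 + 8.
From deg A=1, deg B=1, deg C=2: d=5.
Solve for f: f(k) = k*(k + 2)*(k + 3)*(k**2 + 10*k + 29)/60 (degree 5 ≤ 5).
Get s_k = R·t_k = 3*k*(k**2 + 10*k + 29)/(20*(k**3 + 10*k**2 + 29*k + 20)) with R(k) = B(k−1)f(k)/C(k) = k*(k + 2)*(k + 6)*(k**2 + 10*k + 29)/(20*(3*k + 8)).
s_(k+1) − s_k = 3*(3*k + 8)/(k**5 + 18*k**4 + 121*k**3 + 372*k**2 + 508*k + 240) = t_k.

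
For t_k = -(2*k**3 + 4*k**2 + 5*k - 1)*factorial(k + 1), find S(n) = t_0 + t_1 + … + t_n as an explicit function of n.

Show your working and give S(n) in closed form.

S(n) = -2*n**4*factorial(n) - 8*n**3*factorial(n) - 9*n**2*factorial(n) - n*factorial(n) + 2*factorial(n) - 1

r(k) = (2*k**4 + 14*k**3 + 39*k**2 + 48*k + 20)/(2*k**3 + 4*k**2 + 5*k - 1) after simplifying.
So A=k + 2 and B=1, with C=k**3 + 2*k**2 + 5*k/2 - 1/2.
Solve (k + 2)·f(k+1) − (1)·f(k) = k**3 + 2*k**2 + 5*k/2 - 1/2.
deg f ≤ 2 (via 1,0,3).
Coefficient equations give f(k) = (2*k**2 - 2*k - 1)/2.
Then R = B(k−1)f/C = (2*k**2 - 2*k - 1)/(2*k**3 + 4*k**2 + 5*k - 1), so s_k = R(k)·t_k = (-2*k**2 + 2*k + 1)*factorial(k + 1).
Check: Δs_k = -(2*k**3 + 4*k**2 + 5*k - 1)*factorial(k + 1). ✓
Evaluate: s_(n+1) = -(2*n**2 + 2*n - 1)*factorial(n + 2); subtract s_(0) = 1 ⇒ S(n) = -2*n**4*factorial(n) - 8*n**3*factorial(n) - 9*n**2*factorial(n) - n*factorial(n) + 2*factorial(n) - 1.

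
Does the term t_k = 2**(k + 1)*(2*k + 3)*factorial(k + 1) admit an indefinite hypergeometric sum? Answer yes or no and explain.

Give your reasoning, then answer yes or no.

t_(k+1)/t_k = 2*(k + 2)*(2*k + 5)/(2*k + 3).
Take A(k)=2*k + 4, B(k)=1, C(k)=k + 3/2.
Key eq: (2*k + 4)·f(k+1) = (1)·f(k) + (k + 3/2).
deg f ≤ 0 (via 1,0,1).
A polynomial solution: f(k) = 1/2.
R(k) = B(k−1)·f(k)/C(k) = 1/(2*k + 3); s_k = R·t_k = 2**(k + 1)*factorial(k + 1).
Δs = 2**(k + 1)*(2*k + 3)*factorial(k + 1), as required.

Yes. s_k = 2**(k + 1)*factorial(k + 1).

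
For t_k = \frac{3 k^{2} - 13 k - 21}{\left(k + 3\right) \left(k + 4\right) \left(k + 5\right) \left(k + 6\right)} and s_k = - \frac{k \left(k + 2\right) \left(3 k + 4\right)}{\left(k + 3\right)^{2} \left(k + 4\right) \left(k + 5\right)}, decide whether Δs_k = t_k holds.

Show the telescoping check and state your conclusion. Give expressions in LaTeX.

s_(k+1) = -(k + 1)*(k + 3)*(3*k + 7)/((k + 4)**2*(k + 5)*(k + 6))
s_(k+1) − s_k = (k*(k + 2)*(k + 4)*(k + 6)*(3*k + 4) - (k + 1)*(k + 3)**3*(3*k + 7))/((k + 3)**2*(k + 4)**2*(k + 5)*(k + 6))
(s_(k+1) − s_k) − t_k = 3*(-2*k**3 - 6*k**2 + 12*k + 21)/(k**6 + 25*k**5 + 257*k**4 + 1391*k**3 + 4182*k**2 + 6624*k + 4320)

Invalid: residual \frac{3 \left(- 2 k^{3} - 6 k^{2} + 12 k + 21\right)}{k^{6} + 25 k^{5} + 257 k^{4} + 1391 k^{3} + 4182 k^{2} + 6624 k + 4320} ≠ 0.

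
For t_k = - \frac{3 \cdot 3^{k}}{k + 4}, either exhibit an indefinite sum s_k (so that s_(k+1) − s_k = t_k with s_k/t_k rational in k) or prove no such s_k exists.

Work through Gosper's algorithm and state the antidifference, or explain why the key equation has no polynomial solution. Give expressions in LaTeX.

r(k) = 3*(k + 4)/(k + 5) after simplifying.
A = 3*k + 12, B = k + 5, C = 1.
Set up (3*k + 12)·f(k+1) − (k + 4)·f(k) − (1) = 0.
Degrees (1,1,0) ⇒ d ≤ -1.
d = -1 < 0 ⇒ no nonzero polynomial f; not summable.

none — t_k is not Gosper-summable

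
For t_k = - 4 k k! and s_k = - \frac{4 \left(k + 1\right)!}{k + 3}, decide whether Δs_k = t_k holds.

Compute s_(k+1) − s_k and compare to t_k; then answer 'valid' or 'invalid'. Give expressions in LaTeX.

s_(k+1) = -4*factorial(k + 2)/(k + 4)
s_(k+1) − s_k = -4*(k**2 + 4*k + 2)*factorial(k + 1)/((k + 3)*(k + 4))
(s_(k+1) − s_k) − t_k = 8*(k**2 + 3*k - 1)*factorial(k)/((k + 3)*(k + 4))

Invalid: residual \frac{8 \left(k^{2} + 3 k - 1\right) k!}{\left(k + 3\right) \left(k + 4\right)} ≠ 0.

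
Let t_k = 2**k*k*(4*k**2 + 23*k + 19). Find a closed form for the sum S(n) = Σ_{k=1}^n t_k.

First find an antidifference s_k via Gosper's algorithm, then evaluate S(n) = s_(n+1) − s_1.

S(n) = 8*2**n*n**3 + 22*2**n*n**2 + 18*2**n*n - 4*2**n + 4

r(k) = 2*(4*k**2 + 31*k + 46)/(k*(4*k + 19)) after simplifying.
Gosper form: A/B · C(k+1)/C(k) with A=2, B=1, C=k**3 + 23*k**2/4 + 19*k/4.
Solve (2)·f(k+1) − (1)·f(k) = k**3 + 23*k**2/4 + 19*k/4.
deg f ≤ 3 (via 0,0,3).
Solve for f: f(k) = (4*k**3 - k**2 - k - 4)/4 (degree 3 ≤ 3).
Then R = B(k−1)f/C = (4*k**3 - k**2 - k - 4)/(k*(k + 1)*(4*k + 19)), so s_k = R(k)·t_k = 2**k*(4*k**3 - k**2 - k - 4).
Check: Δs_k = 2**k*k*(4*k**2 + 23*k + 19). ✓
Σ_(k=1)^n t_k = s_(n+1) − s_(1) = (2**(n + 1)*(4*n**3 + 11*n**2 + 9*n - 2)) − (-4), i.e. 8*2**n*n**3 + 22*2**n*n**2 + 18*2**n*n - 4*2**n + 4.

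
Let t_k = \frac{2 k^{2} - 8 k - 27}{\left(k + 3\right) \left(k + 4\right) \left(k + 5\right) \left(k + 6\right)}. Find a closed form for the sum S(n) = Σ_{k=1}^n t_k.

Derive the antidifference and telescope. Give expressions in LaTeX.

Compute t_(k+1)/t_k: get (k + 3)*(8*k - 2*(k + 1)**2 + 35)/((k + 7)*(-2*k**2 + 8*k + 27)).
Gosper form: A/B · C(k+1)/C(k) with A=k + 3, B=k + 7, C=k**2 - 4*k - 27/2.
f must satisfy (k + 3)·f(k+1) − (k + 6)·f(k) = k**2 - 4*k - 27/2.
Bound: deg f ≤ 3.
A polynomial solution: f(k) = -k*(k**2 + 42*k + 92)/30.
Certificate R = B(k−1)f/C = -k*(k + 6)*(k**2 + 42*k + 92)/(15*(2*k**2 - 8*k - 27)) gives s_k = k*(-k**2 - 42*k - 92)/(15*(k + 3)*(k + 4)*(k + 5)).
Check: Δs_k = (2*k**2 - 8*k - 27)/(k**4 + 18*k**3 + 119*k**2 + 342*k + 360). ✓
Evaluate: s_(n+1) = (-n**3 - 45*n**2 - 179*n - 135)/(15*(n**3 + 15*n**2 + 74*n + 120)); subtract s_(1) = -3/40 ⇒ S(n) = n*(n**2 - 225*n - 766)/(120*(n**3 + 15*n**2 + 74*n + 120)).

S(n) = \frac{n \left(n^{2} - 225 n - 766\right)}{120 \left(n^{3} + 15 n^{2} + 74 n + 120\right)}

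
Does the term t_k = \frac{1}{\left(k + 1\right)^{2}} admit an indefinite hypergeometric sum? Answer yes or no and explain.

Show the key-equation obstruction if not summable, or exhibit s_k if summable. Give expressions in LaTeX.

Step 1: r(k) = (k + 1)**2/(k + 2)**2.
A = k**2 + 2*k + 1, B = k**2 + 4*k + 4, C = 1.
Key eq: (k**2 + 2*k + 1)·f(k+1) = (k**2 + 2*k + 1)·f(k) + (1).
deg f ≤ 0 (via 2,2,0).
Generic f = c0 gives residual -1; -1 = 0 cannot hold, so t_k is not Gosper-summable.

No. Not Gosper-summable.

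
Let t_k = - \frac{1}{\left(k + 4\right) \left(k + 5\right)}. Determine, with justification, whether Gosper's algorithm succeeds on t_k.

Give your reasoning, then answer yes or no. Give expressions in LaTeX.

Yes. s_k = - \frac{k}{4 k + 16}.

The ratio is (k + 4)/(k + 6).
So A=k + 4 and B=k + 6, with C=1.
Set up (k + 4)·f(k+1) − (k + 5)·f(k) − (1) = 0.
d = 1 from the (1,1,0) case.
Coefficient equations give f(k) = k/4.
R(k) = B(k−1)·f(k)/C(k) = k*(k + 5)/4; s_k = R·t_k = -k/(4*k + 16).
Verify: -1/(k**2 + 9*k + 20) matches t_k.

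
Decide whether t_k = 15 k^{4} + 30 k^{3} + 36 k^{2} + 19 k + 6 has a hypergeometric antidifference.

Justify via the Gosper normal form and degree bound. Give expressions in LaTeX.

Yes. s_k = k \left(3 k^{4} + 2 k^{2} - k + 2\right).

Step 1: r(k) = (15*k**4 + 90*k**3 + 216*k**2 + 241*k + 106)/(15*k**4 + 30*k**3 + 36*k**2 + 19*k + 6).
Take A(k)=1, B(k)=1, C(k)=k**4 + 2*k**3 + 12*k**2/5 + 19*k/15 + 2/5.
Key eq: (1)·f(k+1) = (1)·f(k) + (k**4 + 2*k**3 + 12*k**2/5 + 19*k/15 + 2/5).
Bound: deg f ≤ 5.
Solving with deg f ≤ 5: f(k) = k*(k**2 + k + 1)*(3*k**2 - 3*k + 2)/15.
Then R = B(k−1)f/C = k*(k**2 + k + 1)*(3*k**2 - 3*k + 2)/(15*k**4 + 30*k**3 + 36*k**2 + 19*k + 6), so s_k = R(k)·t_k = k*(3*k**4 + 2*k**2 - k + 2).
Verify: 15*k**4 + 30*k**3 + 36*k**2 + 19*k + 6 matches t_k.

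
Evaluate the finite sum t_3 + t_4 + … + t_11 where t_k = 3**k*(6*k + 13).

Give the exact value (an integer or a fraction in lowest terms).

Σ = 20194461

The ratio is 3*(6*k + 19)/(6*k + 13).
Gosper form: A/B · C(k+1)/C(k) with A=3, B=1, C=k + 13/6.
Solve (3)·f(k+1) − (1)·f(k) = k + 13/6.
Bound: deg f ≤ 1.
Solving with deg f ≤ 1: f(k) = (3*k + 2)/6.
R(k) = B(k−1)·f(k)/C(k) = (3*k + 2)/(6*k + 13); s_k = R·t_k = 3**k*(3*k + 2).
Check: Δs_k = 3**k*(6*k + 13). ✓
Evaluate s at k=12 and k=3: 20194758 and 297; difference 20194461.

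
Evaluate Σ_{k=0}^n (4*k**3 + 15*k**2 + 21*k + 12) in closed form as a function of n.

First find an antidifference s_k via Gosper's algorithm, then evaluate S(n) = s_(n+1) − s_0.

Step 1: r(k) = (4*k**3 + 27*k**2 + 63*k + 52)/(4*k**3 + 15*k**2 + 21*k + 12).
Gosper form: A/B · C(k+1)/C(k) with A=1, B=1, C=k**3 + 15*k**2/4 + 21*k/4 + 3.
Need (1)·f(k+1) − (1)·f(k) = k**3 + 15*k**2/4 + 21*k/4 + 3.
d = 4 from the (0,0,3) case.
Coefficient equations give f(k) = k*(k + 2)*(k**2 + k + 2)/4.
R(k) = B(k−1)·f(k)/C(k) = k*(k + 2)*(k**2 + k + 2)/(4*k**3 + 15*k**2 + 21*k + 12); s_k = R·t_k = k*(k**3 + 3*k**2 + 4*k + 4).
Check: Δs_k = 4*k**3 + 15*k**2 + 21*k + 12. ✓
Telescope: S(n) = s_(n+1) − s_(0) = n**4 + 7*n**3 + 19*n**2 + 25*n + 12 − (0) = n**4 + 7*n**3 + 19*n**2 + 25*n + 12.

S(n) = n**4 + 7*n**3 + 19*n**2 + 25*n + 12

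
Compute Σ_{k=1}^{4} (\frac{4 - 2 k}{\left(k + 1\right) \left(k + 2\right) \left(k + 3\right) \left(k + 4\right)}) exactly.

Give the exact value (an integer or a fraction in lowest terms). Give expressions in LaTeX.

Σ = 1/84

Compute t_(k+1)/t_k: get (k - 1)*(k + 1)/((k - 2)*(k + 5)).
So A=k + 1 and B=k + 5, with C=k - 2.
f must satisfy (k + 1)·f(k+1) − (k + 4)·f(k) = k - 2.
Bound: deg f ≤ 3.
A polynomial solution: f(k) = -k*(k**2 + 6*k + 17)/12.
Then R = B(k−1)f/C = -k*(k + 4)*(k**2 + 6*k + 17)/(12*(k - 2)), so s_k = R(k)·t_k = k*(k**2 + 6*k + 17)/(6*(k + 1)*(k + 2)*(k + 3)).
Δs = 2*(2 - k)/(k**4 + 10*k**3 + 35*k**2 + 50*k + 24), as required.
Sum = s_(5) − s_(1); s_(5) = 5/28, s_(1) = 1/6 ⇒ 1/84.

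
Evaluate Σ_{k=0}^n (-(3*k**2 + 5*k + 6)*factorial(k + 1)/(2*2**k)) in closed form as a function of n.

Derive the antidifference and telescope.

r(k) = (k + 2)*(5*k + 3*(k + 1)**2 + 11)/(2*(3*k**2 + 5*k + 6)) after simplifying.
So A=k/2 + 1 and B=1, with C=k**2 + 5*k/3 + 2.
Key eq: (k/2 + 1)·f(k+1) = (1)·f(k) + (k**2 + 5*k/3 + 2).
Degrees (1,0,2) ⇒ d ≤ 1.
Match coefficients ⇒ f(k) = 2*(3*k + 2)/3.
Get s_k = R·t_k = -(3*k + 2)*factorial(k + 1)/2**k with R(k) = B(k−1)f(k)/C(k) = 2*(3*k + 2)/(3*k**2 + 5*k + 6).
Verify: -(3*k**2 + 5*k + 6)*factorial(k + 1)/(2*2**k) matches t_k.
Telescope: S(n) = s_(n+1) − s_(0) = -2**(-n - 1)*(3*n + 5)*factorial(n + 2) − (-2) = 2**(-n - 1)*(2**(n + 2) - 3*n**3*factorial(n) - 14*n**2*factorial(n) - 21*n*factorial(n) - 10*factorial(n)).

S(n) = 2**(-n - 1)*(2**(n + 2) - 3*n**3*factorial(n) - 14*n**2*factorial(n) - 21*n*factorial(n) - 10*factorial(n))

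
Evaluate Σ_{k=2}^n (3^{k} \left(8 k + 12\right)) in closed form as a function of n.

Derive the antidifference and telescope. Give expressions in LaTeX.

Compute t_(k+1)/t_k: get 3*(2*k + 5)/(2*k + 3).
Take A(k)=3, B(k)=1, C(k)=k + 3/2.
Set up (3)·f(k+1) − (1)·f(k) − (k + 3/2) = 0.
deg f ≤ 1 (via 0,0,1).
Coefficient equations give f(k) = k/2.
Then R = B(k−1)f/C = k/(2*k + 3), so s_k = R(k)·t_k = 4*3**k*k.
s_(k+1) − s_k = 3**k*(8*k + 12) = t_k.
Evaluate: s_(n+1) = 12*3**n*(n + 1); subtract s_(2) = 72 ⇒ S(n) = 12*3**n*n + 12*3**n - 72.

S(n) = 12 \cdot 3^{n} n + 12 \cdot 3^{n} - 72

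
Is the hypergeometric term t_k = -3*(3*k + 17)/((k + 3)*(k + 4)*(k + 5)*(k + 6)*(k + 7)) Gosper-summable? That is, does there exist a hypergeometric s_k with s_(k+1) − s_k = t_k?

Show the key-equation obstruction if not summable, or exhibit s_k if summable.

r(k) = (k + 3)*(3*k + 20)/((k + 8)*(3*k + 17)) after simplifying.
Normal form (A,B,C) = (k + 3, k + 8, k + 17/3).
Set up (k + 3)·f(k+1) − (k + 7)·f(k) − (k + 17/3) = 0.
deg f ≤ 4 (via 1,1,1).
Coefficient equations give f(k) = k*(k + 5)*(k**2 + 13*k + 54)/216.
Certificate R = B(k−1)f/C = k*(k + 5)*(k + 7)*(k**2 + 13*k + 54)/(72*(3*k + 17)) gives s_k = k*(-k**2 - 13*k - 54)/(24*(k**3 + 13*k**2 + 54*k + 72)).
Check: Δs_k = 3*(-3*k - 17)/(k**5 + 25*k**4 + 245*k**3 + 1175*k**2 + 2754*k + 2520). ✓

Yes. s_k = k*(-k**2 - 13*k - 54)/(24*(k**3 + 13*k**2 + 54*k + 72)).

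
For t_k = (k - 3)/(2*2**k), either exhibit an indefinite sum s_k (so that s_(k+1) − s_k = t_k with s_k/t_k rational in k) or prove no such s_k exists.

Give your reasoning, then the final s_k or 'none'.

s_k = (2 - k)/2**k

Compute t_(k+1)/t_k: get (k - 2)/(2*(k - 3)).
So A=1/2 and B=1, with C=k - 3.
Need (1/2)·f(k+1) − (1)·f(k) = k - 3.
Bound: deg f ≤ 1.
A polynomial solution: f(k) = -2*(k - 2).
Certificate R = B(k−1)f/C = -2*(k - 2)/(k - 3) gives s_k = (2 - k)/2**k.
Δs = (k - 3)/(2*2**k), as required.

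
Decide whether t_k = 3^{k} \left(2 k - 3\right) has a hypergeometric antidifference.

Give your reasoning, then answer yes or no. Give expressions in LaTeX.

t_(k+1)/t_k = 3*(2*k - 1)/(2*k - 3).
So A=3 and B=1, with C=k - 3/2.
f must satisfy (3)·f(k+1) − (1)·f(k) = k - 3/2.
deg f ≤ 1 (via 0,0,1).
Coefficient equations give f(k) = (k - 3)/2.
Certificate R = B(k−1)f/C = (k - 3)/(2*k - 3) gives s_k = 3**k*(k - 3).
s_(k+1) − s_k = 3**k*(2*k - 3) = t_k.

Yes. s_k = 3^{k} \left(k - 3\right).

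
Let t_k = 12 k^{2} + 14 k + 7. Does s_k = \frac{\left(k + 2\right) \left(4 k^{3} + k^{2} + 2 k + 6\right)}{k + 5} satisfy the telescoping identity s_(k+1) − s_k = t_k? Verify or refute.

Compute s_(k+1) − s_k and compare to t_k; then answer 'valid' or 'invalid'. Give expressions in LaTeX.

Invalid: residual \frac{3 \left(- 8 k^{3} - 73 k^{2} - 75 k - 29\right)}{k^{2} + 11 k + 30} ≠ 0.

s_(k+1) = (k + 3)*(2*k + 4*(k + 1)**3 + (k + 1)**2 + 8)/(k + 6)
s_(k+1) − s_k = (12*k**4 + 122*k**3 + 302*k**2 + 272*k + 123)/(k**2 + 11*k + 30)
(s_(k+1) − s_k) − t_k = 3*(-8*k**3 - 73*k**2 - 75*k - 29)/(k**2 + 11*k + 30)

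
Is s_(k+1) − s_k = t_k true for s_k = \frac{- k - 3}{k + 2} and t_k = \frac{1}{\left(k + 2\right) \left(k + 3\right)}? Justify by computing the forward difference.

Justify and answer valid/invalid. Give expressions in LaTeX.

s_(k+1) = (-k - 4)/(k + 3)
s_(k+1) − s_k = 1/(k**2 + 5*k + 6)
(s_(k+1) − s_k) − t_k = 0

valid (s_(k+1) − s_k reduces to t_k)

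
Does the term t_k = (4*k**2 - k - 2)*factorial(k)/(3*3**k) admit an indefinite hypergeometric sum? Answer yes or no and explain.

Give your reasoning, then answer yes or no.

Yes. s_k = (4*k + 3)*factorial(k)/3**k.

Compute t_(k+1)/t_k: get (k + 1)*(k - 4*(k + 1)**2 + 3)/(3*(-4*k**2 + k + 2)).
Take A(k)=k/3 + 1/3, B(k)=1, C(k)=k**2 - k/4 - 1/2.
Key eq: (k/3 + 1/3)·f(k+1) = (1)·f(k) + (k**2 - k/4 - 1/2).
deg f ≤ 1 (via 1,0,2).
Match coefficients ⇒ f(k) = 3*(4*k + 3)/4.
Certificate R = B(k−1)f/C = 3*(4*k + 3)/(4*k**2 - k - 2) gives s_k = (4*k + 3)*factorial(k)/3**k.
Verify: (4*k**2 - k - 2)*factorial(k)/(3*3**k) matches t_k.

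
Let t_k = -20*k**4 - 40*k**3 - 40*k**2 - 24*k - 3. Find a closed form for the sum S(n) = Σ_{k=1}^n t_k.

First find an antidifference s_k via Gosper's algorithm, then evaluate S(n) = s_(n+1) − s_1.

Ratio r(k) = (20*k**4 + 120*k**3 + 280*k**2 + 304*k + 127)/(20*k**4 + 40*k**3 + 40*k**2 + 24*k + 3).
Factor: A=1; B=1; C=k**4 + 2*k**3 + 2*k**2 + 6*k/5 + 3/20.
Solve (1)·f(k+1) − (1)·f(k) = k**4 + 2*k**3 + 2*k**2 + 6*k/5 + 3/20.
From deg A=0, deg B=0, deg C=4: d=5.
Match coefficients ⇒ f(k) = k*(4*k**4 + 2*k - 3)/20.
R(k) = B(k−1)·f(k)/C(k) = k*(4*k**4 + 2*k - 3)/(20*k**4 + 40*k**3 + 40*k**2 + 24*k + 3); s_k = R·t_k = k*(-4*k**4 - 2*k + 3).
Check: Δs_k = -20*k**4 - 40*k**3 - 40*k**2 - 24*k - 3. ✓
Telescope: S(n) = s_(n+1) − s_(1) = -4*n**5 - 20*n**4 - 40*n**3 - 42*n**2 - 21*n - 3 − (-3) = n*(-4*n**4 - 20*n**3 - 40*n**2 - 42*n - 21).

S(n) = n*(-4*n**4 - 20*n**3 - 40*n**2 - 42*n - 21)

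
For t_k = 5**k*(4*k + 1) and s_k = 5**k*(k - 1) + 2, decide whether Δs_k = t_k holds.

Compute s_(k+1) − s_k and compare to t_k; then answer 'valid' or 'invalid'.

s_(k+1) = 5**(k + 1)*k + 2
s_(k+1) − s_k = 5**k*(4*k + 1)
(s_(k+1) − s_k) − t_k = 0

Valid — Δs_k = t_k.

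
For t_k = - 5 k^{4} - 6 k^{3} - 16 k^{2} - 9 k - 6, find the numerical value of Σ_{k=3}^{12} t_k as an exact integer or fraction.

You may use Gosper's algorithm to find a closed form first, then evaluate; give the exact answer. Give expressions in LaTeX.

r(k) = (5*k**4 + 26*k**3 + 64*k**2 + 79*k + 42)/(5*k**4 + 6*k**3 + 16*k**2 + 9*k + 6) after simplifying.
Gosper form: A/B · C(k+1)/C(k) with A=1, B=1, C=k**4 + 6*k**3/5 + 16*k**2/5 + 9*k/5 + 6/5.
Need (1)·f(k+1) − (1)·f(k) = k**4 + 6*k**3/5 + 16*k**2/5 + 9*k/5 + 6/5.
Bound: deg f ≤ 5.
A polynomial solution: f(k) = k*(k**2 + 2)*(k**2 - k + 2)/5.
So s_k = (B(k−1)f/C)·t_k = (k*(k**2 + 2)*(k**2 - k + 2)/(5*k**4 + 6*k**3 + 16*k**2 + 9*k + 6))·t_k = k*(-k**4 + k**3 - 4*k**2 + 2*k - 4).
Verify: -5*k**4 - 6*k**3 - 16*k**2 - 9*k - 6 matches t_k.
Sum = s_(13) − s_(3); s_(13) = -351234, s_(3) = -264 ⇒ -350970.

Σ = -350970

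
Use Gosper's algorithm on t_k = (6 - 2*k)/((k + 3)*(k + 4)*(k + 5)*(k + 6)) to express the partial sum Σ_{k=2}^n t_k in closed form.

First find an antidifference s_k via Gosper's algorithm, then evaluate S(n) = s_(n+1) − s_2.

r(k) = (k - 2)*(k + 3)/((k - 3)*(k + 7)) after simplifying.
So A=k + 3 and B=k + 7, with C=k - 3.
Key eq: (k + 3)·f(k+1) = (k + 6)·f(k) + (k - 3).
Degrees (1,1,1) ⇒ d ≤ 3.
Solve for f: f(k) = -k*(k**2 + 12*k + 107)/120 (degree 3 ≤ 3).
R(k) = B(k−1)·f(k)/C(k) = -k*(k + 6)*(k**2 + 12*k + 107)/(120*(k - 3)); s_k = R·t_k = k*(k**2 + 12*k + 107)/(60*(k + 3)*(k + 4)*(k + 5)).
Δs = 2*(3 - k)/(k**4 + 18*k**3 + 119*k**2 + 342*k + 360), as required.
Evaluate: s_(n+1) = (n**3 + 15*n**2 + 134*n + 120)/(60*(n**3 + 15*n**2 + 74*n + 120)); subtract s_(2) = 3/140 ⇒ S(n) = (-n**3 - 15*n**2 + 136*n - 120)/(210*(n**3 + 15*n**2 + 74*n + 120)).

S(n) = (-n**3 - 15*n**2 + 136*n - 120)/(210*(n**3 + 15*n**2 + 74*n + 120))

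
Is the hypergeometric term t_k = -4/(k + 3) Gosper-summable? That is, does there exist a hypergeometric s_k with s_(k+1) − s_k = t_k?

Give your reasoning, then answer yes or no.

r(k) = (k + 3)/(k + 4) after simplifying.
Take A(k)=k + 3, B(k)=k + 4, C(k)=1.
f must satisfy (k + 3)·f(k+1) − (k + 3)·f(k) = 1.
From deg A=1, deg B=1, deg C=0: d=0.
Generic f = c0 gives residual -1; -1 = 0 cannot hold, so t_k is not Gosper-summable.

No — key equation has no polynomial f.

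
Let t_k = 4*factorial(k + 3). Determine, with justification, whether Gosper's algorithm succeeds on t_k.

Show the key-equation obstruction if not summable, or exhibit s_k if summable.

r(k) = k + 4 after simplifying.
A = k + 4, B = 1, C = 1.
f must satisfy (k + 4)·f(k+1) − (1)·f(k) = 1.
Degrees (1,0,0) ⇒ d ≤ -1.
Negative degree bound (-1): no f exists, t_k not Gosper-summable.

No. Not Gosper-summable.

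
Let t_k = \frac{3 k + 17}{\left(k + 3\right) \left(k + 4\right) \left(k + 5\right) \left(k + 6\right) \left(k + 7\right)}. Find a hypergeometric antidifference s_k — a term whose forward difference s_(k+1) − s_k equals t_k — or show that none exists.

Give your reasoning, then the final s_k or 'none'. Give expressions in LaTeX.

s_k = \frac{k \left(k^{2} + 13 k + 54\right)}{72 \left(k^{3} + 13 k^{2} + 54 k + 72\right)}

The ratio is (k + 3)*(3*k + 20)/((k + 8)*(3*k + 17)).
Take A(k)=k + 3, B(k)=k + 8, C(k)=k + 17/3.
Key eq: (k + 3)·f(k+1) = (k + 7)·f(k) + (k + 17/3).
Degrees (1,1,1) ⇒ d ≤ 4.
Coefficient equations give f(k) = k*(k + 5)*(k**2 + 13*k + 54)/216.
Certificate R = B(k−1)f/C = k*(k + 5)*(k + 7)*(k**2 + 13*k + 54)/(72*(3*k + 17)) gives s_k = k*(k**2 + 13*k + 54)/(72*(k**3 + 13*k**2 + 54*k + 72)).
Check: Δs_k = (3*k + 17)/(k**5 + 25*k**4 + 245*k**3 + 1175*k**2 + 2754*k + 2520). ✓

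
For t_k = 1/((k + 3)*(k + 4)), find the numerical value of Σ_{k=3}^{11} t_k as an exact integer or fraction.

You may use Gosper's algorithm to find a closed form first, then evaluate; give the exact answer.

Σ = 1/10

t_(k+1)/t_k = (k + 3)/(k + 5).
Normal form (A,B,C) = (k + 3, k + 5, 1).
Solve (k + 3)·f(k+1) − (k + 4)·f(k) = 1.
d = 1 from the (1,1,0) case.
Solving with deg f ≤ 1: f(k) = k/3.
Certificate R = B(k−1)f/C = k*(k + 4)/3 gives s_k = k/(3*(k + 3)).
Δs = 1/(k**2 + 7*k + 12), as required.
Sum = s_(12) − s_(3); s_(12) = 4/15, s_(3) = 1/6 ⇒ 1/10.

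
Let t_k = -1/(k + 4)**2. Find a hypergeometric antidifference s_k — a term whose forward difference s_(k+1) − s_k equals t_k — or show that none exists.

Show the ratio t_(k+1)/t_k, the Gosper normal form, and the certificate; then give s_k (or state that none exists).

not Gosper-summable; s_k does not exist

Step 1: r(k) = (k + 4)**2/(k + 5)**2.
Factor: A=k**2 + 8*k + 16; B=k**2 + 10*k + 25; C=1.
Solve (k**2 + 8*k + 16)·f(k+1) − (k**2 + 8*k + 16)·f(k) = 1.
From deg A=2, deg B=2, deg C=0: d=0.
Generic f = c0 gives residual -1; -1 = 0 cannot hold, so t_k is not Gosper-summable.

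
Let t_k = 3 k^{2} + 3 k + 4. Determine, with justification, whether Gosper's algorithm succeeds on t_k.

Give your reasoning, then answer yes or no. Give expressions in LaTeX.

Compute t_(k+1)/t_k: get (3*k**2 + 9*k + 10)/(3*k**2 + 3*k + 4).
Gosper form: A/B · C(k+1)/C(k) with A=1, B=1, C=k**2 + k + 4/3.
Key eq: (1)·f(k+1) = (1)·f(k) + (k**2 + k + 4/3).
deg f ≤ 3 (via 0,0,2).
Solve for f: f(k) = k*(k**2 + 3)/3 (degree 3 ≤ 3).
Certificate R = B(k−1)f/C = k*(k**2 + 3)/(3*k**2 + 3*k + 4) gives s_k = k*(k**2 + 3).
s_(k+1) − s_k = 3*k**2 + 3*k + 4 = t_k.

Yes. s_k = k \left(k^{2} + 3\right).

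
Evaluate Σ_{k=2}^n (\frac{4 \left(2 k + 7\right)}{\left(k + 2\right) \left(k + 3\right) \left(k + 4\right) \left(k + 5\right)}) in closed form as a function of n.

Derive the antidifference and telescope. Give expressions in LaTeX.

S(n) = \frac{n^{2} + 8 n - 9}{6 \left(n^{2} + 8 n + 15\right)}

r(k) = (k + 2)*(2*k + 9)/((k + 6)*(2*k + 7)) after simplifying.
Factor: A=k + 2; B=k + 6; C=k + 7/2.
Key eq: (k + 2)·f(k+1) = (k + 5)·f(k) + (k + 7/2).
Degrees (1,1,1) ⇒ d ≤ 3.
Solving with deg f ≤ 3: f(k) = k*(k + 3)*(k + 6)/16.
Get s_k = R·t_k = k*(k + 6)/(2*(k**2 + 6*k + 8)) with R(k) = B(k−1)f(k)/C(k) = k*(k + 3)*(k + 5)*(k + 6)/(8*(2*k + 7)).
s_(k+1) − s_k = 4*(2*k + 7)/(k**4 + 14*k**3 + 71*k**2 + 154*k + 120) = t_k.
Evaluate: s_(n+1) = (n**2 + 8*n + 7)/(2*(n**2 + 8*n + 15)); subtract s_(2) = 1/3 ⇒ S(n) = (n**2 + 8*n - 9)/(6*(n**2 + 8*n + 15)).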